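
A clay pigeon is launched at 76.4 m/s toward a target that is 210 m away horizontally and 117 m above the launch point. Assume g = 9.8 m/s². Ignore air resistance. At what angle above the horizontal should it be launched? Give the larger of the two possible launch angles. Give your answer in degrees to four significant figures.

78.25°

Trajectory: y = x tanθ − g x² (1 + tan²θ)/(2v₀²). With x = 210, y = 117, v₀ = 76.4, g = 9.80:
37.02 tan²θ − 210 tanθ + (154.0) = 0.
tanθ = [210 ± √(210² − 4 × 37.02 × (154.0))] / (2 × 37.02) = (210 ± 145.9) / 74.04, giving tanθ = 0.8655 or 4.807.
θ = 40.88° or 78.25°; the larger is 78.25°.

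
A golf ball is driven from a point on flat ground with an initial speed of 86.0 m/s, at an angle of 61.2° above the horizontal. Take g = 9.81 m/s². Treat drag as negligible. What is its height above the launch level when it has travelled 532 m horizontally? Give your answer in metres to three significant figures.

159 m

Horizontal component vₓ = 86.00 cos 61.2° = 41.43 m/s; vertical v_y0 = 86.00 sin 61.2° = 75.36 m/s.
At x = 532 m, t = x/vₓ = 532/41.43 = 12.84 s.
Height: y = v_y0 t − ½ g t² = 75.36 × 12.84 − 4.905 × 12.84² = 967.7 − 808.8 = 159.0 m.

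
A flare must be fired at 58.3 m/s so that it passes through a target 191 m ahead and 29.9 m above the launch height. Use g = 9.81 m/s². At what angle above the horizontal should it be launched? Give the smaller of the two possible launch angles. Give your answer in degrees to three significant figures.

Trajectory: y = x tanθ − g x² (1 + tan²θ)/(2v₀²). With x = 191, y = 29.9, v₀ = 58.3, g = 9.81:
52.65 tan²θ − 191 tanθ + (82.55) = 0.
tanθ = [191 ± √(191² − 4 × 52.65 × (82.55))] / (2 × 52.65) = (191 ± 138.2) / 105.3, giving tanθ = 0.5015 or 3.126.
θ = 26.63° or 72.26°; the smaller is 26.63°.

26.6°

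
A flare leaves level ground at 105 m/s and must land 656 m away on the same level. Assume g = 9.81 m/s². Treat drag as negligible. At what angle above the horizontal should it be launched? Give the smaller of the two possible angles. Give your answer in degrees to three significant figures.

R = v₀² sin 2θ / g gives sin 2θ = gR/v₀² = 9.81·656/105² = 0.5837.
2θ = 35.71° or 180° − 35.71° = 144.3°, so θ = 17.86° or 72.14°.
The smaller angle is 17.86°.

17.9°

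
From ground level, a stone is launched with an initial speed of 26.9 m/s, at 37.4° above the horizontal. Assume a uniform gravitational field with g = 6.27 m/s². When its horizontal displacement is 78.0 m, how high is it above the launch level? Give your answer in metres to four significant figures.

Resolve: vₓ = 26.90 cos 37.4° = 21.37 m/s and v_y0 = 26.90 sin 37.4° = 16.34 m/s.
Time to reach x = 78.0 m: t = x/vₓ = 78.0/21.37 = 3.650 s.
Height: y = v_y0 t − ½ g t² = 16.34 × 3.650 − 3.135 × 3.650² = 59.64 − 41.77 = 17.87 m.

17.87 m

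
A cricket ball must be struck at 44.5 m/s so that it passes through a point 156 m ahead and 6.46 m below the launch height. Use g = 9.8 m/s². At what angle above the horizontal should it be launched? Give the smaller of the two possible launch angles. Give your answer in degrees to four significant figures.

Trajectory: y = x tanθ − g x² (1 + tan²θ)/(2v₀²). With x = 156, y = −6.46, v₀ = 44.5, g = 9.80:
60.22 tan²θ − 156 tanθ + (53.76) = 0.
tanθ = [156 ± √(156² − 4 × 60.22 × (53.76))] / (2 × 60.22) = (156 ± 106.7) / 120.4, giving tanθ = 0.4093 or 2.181.
θ = 22.26° or 65.37°; the smaller is 22.26°.

22.26°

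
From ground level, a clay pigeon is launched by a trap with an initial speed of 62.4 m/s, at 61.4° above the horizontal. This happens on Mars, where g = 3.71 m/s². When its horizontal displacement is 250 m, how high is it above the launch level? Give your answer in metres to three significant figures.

Components: vₓ = 62.40 cos 61.4° = 29.87 m/s, v_y0 = 62.40 sin 61.4° = 54.79 m/s.
At x = 250 m, t = x/vₓ = 250/29.87 = 8.369 s.
Height: y = v_y0 t − ½ g t² = 54.79 × 8.369 − 1.855 × 8.369² = 458.5 − 129.9 = 328.6 m.

329 m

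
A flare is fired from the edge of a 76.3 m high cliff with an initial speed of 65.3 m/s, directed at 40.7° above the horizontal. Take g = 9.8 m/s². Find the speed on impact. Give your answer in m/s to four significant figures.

Components: vₓ = 65.30 cos 40.7° = 49.51 m/s, v_y0 = 65.30 sin 40.7° = 42.58 m/s.
With up positive and y = 0 at the ground: y(t) = 76.3 + (42.58) t − 4.900 t². Setting y = 0 and taking the positive root: t = [42.58 + √(42.58² + 2·9.80·76.3)] / 9.80 = (42.58 + 57.52) / 9.80 = 10.21 s.
Vertical velocity at impact: v_y = v_y0 − g t = 42.58 − 9.80 × 10.21 = −57.52 m/s.
Speed: |v| = √(vₓ² + v_y²) = √(49.51² + 57.52²) = 75.89 m/s.

75.89 m/s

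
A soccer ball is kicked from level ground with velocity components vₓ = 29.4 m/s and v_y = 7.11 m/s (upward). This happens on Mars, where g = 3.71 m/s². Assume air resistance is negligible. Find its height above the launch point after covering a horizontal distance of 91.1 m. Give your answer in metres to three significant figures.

4.22 m

x = vₓ t ⇒ t = 91.1/29.40 = 3.099 s.
Height: y = v_y0 t − ½ g t² = 7.110 × 3.099 − 1.855 × 3.099² = 22.03 − 17.81 = 4.220 m.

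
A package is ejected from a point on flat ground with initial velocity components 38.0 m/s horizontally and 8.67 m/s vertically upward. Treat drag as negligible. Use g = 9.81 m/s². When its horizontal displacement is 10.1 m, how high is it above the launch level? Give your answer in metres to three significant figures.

x = vₓ t ⇒ t = 10.1/38.00 = 0.2658 s.
Height: y = v_y0 t − ½ g t² = 8.670 × 0.2658 − 4.905 × 0.2658² = 2.304 − 0.3465 = 1.958 m.

1.96 m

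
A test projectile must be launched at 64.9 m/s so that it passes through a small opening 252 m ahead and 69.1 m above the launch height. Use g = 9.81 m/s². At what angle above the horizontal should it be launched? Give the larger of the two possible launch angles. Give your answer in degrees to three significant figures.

69.6°

Trajectory: y = x tanθ − g x² (1 + tan²θ)/(2v₀²). With x = 252, y = 69.1, v₀ = 64.9, g = 9.81:
73.95 tan²θ − 252 tanθ + (143.1) = 0.
tanθ = [252 ± √(252² − 4 × 73.95 × (143.1))] / (2 × 73.95) = (252 ± 145.6) / 147.9, giving tanθ = 0.7196 or 2.688.
θ = 35.74° or 69.59°; the larger is 69.59°.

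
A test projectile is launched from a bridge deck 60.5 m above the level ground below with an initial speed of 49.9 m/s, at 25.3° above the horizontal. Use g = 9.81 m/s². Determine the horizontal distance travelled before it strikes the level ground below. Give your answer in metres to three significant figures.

Components: vₓ = 49.90 cos 25.3° = 45.11 m/s, v_y0 = 49.90 sin 25.3° = 21.33 m/s.
With up positive and y = 0 at the ground: y(t) = 60.5 + (21.33) t − 4.905 t². Setting y = 0 and taking the positive root: t = [21.33 + √(21.33² + 2·9.81·60.5)] / 9.81 = (21.33 + 40.52) / 9.81 = 6.304 s.
Horizontal distance: R = vₓ t = 45.11 × 6.304 = 284.4 m.

284 m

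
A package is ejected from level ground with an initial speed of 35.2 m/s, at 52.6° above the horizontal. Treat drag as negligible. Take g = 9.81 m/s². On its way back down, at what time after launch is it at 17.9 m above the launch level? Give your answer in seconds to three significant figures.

Horizontal component vₓ = 35.20 cos 52.6° = 21.38 m/s; vertical v_y0 = 35.20 sin 52.6° = 27.96 m/s.
Require v_y0 t − ½ g t² = 17.9, i.e. 4.905 t² − 27.96 t + 17.9 = 0.
t = [27.96 ± √(27.96² − 2·9.81·17.9)] / 9.81 = (27.96 ± 20.75) / 9.81, so t = 0.7348 s or t = 4.966 s.
The descending-branch root is 4.966 s.

4.97 s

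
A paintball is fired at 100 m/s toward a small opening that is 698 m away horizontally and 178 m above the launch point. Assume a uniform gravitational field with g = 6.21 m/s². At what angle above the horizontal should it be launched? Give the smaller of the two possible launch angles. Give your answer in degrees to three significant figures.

Trajectory: y = x tanθ − g x² (1 + tan²θ)/(2v₀²). With x = 698, y = 178, v₀ = 100, g = 6.21:
151.3 tan²θ − 698 tanθ + (329.3) = 0.
tanθ = [698 ± √(698² − 4 × 151.3 × (329.3))] / (2 × 151.3) = (698 ± 536.6) / 302.6, giving tanθ = 0.5334 or 4.081.
θ = 28.08° or 76.23°; the smaller is 28.08°.

28.1°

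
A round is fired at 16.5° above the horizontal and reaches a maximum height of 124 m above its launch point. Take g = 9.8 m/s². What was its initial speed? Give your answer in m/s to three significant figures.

174 m/s

At the peak v_y = 0, so v_y0 = √(2gH) = √(2 × 9.80 × 124) = 49.30 m/s.
v_y0 = v₀ sin θ ⇒ v₀ = 49.30 / sin 16.5° = 173.6 m/s.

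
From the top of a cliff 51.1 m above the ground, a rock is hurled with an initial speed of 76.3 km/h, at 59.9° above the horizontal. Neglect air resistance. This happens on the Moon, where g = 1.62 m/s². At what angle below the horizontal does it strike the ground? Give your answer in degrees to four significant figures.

64.62°

Convert: 76.3 km/h = 76.3/3.6 = 21.19 m/s.
vₓ = 21.19 cos 59.9° = 10.63 m/s; v_y0 = 21.19 sin 59.9° = 18.34 m/s.
With up positive and y = 0 at the ground: y(t) = 51.1 + (18.34) t − 0.8100 t². Setting y = 0 and taking the positive root: t = [18.34 + √(18.34² + 2·1.62·51.1)] / 1.62 = (18.34 + 22.40) / 1.62 = 25.15 s.
At impact: v_y = v_y0 − g t = −22.40 m/s; vₓ = 10.63 m/s.
Angle below horizontal: arctan(|v_y|/vₓ) = arctan(22.40/10.63) = 64.62°.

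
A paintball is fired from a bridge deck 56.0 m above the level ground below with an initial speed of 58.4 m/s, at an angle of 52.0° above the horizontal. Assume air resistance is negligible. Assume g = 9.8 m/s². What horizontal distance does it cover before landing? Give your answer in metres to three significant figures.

377 m

Resolve: vₓ = 58.40 cos 52.0° = 35.95 m/s and v_y0 = 58.40 sin 52.0° = 46.02 m/s.
The projectile lands when y = 56.0 + (46.02) t − ½·9.80·t² = 0. Positive root: t = (46.02 + √(46.02² + 2·9.80·56.0)) / 9.80 = (46.02 + 56.70) / 9.80 = 10.48 s.
Horizontal distance: R = vₓ t = 35.95 × 10.48 = 376.9 m.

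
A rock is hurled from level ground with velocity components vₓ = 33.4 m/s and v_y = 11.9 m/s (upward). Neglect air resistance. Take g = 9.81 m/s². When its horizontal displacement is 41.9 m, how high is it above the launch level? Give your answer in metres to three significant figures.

x = vₓ t ⇒ t = 41.9/33.40 = 1.254 s.
Height: y = v_y0 t − ½ g t² = 11.90 × 1.254 − 4.905 × 1.254² = 14.93 − 7.719 = 7.209 m.

7.21 m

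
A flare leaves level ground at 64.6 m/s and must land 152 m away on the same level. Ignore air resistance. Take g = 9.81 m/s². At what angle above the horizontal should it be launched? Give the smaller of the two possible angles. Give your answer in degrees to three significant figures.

Level-ground range R = v₀² sin(2θ)/g ⇒ sin(2θ) = gR/v₀² = 9.81 × 152 / 64.6² = 0.3573.
2θ = 20.94° or 180° − 20.94° = 159.1°, so θ = 10.47° or 79.53°.
The smaller angle is 10.47°.

10.5°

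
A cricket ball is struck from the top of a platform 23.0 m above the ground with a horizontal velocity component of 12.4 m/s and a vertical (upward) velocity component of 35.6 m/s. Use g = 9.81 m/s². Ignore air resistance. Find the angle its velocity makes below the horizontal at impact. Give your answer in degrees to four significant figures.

73.35°

With up positive and y = 0 at the ground: y(t) = 23.0 + (35.60) t − 4.905 t². Setting y = 0 and taking the positive root: t = [35.60 + √(35.60² + 2·9.81·23.0)] / 9.81 = (35.60 + 41.46) / 9.81 = 7.855 s.
At impact: v_y = v_y0 − g t = −41.46 m/s; vₓ = 12.40 m/s.
Angle below horizontal: arctan(|v_y|/vₓ) = arctan(41.46/12.40) = 73.35°.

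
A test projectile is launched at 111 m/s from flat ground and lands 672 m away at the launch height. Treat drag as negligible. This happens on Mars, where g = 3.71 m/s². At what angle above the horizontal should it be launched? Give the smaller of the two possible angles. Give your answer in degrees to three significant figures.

5.84°

R = v₀² sin 2θ / g gives sin 2θ = gR/v₀² = 3.71·672/111² = 0.2023.
2θ = 11.67° or 180° − 11.67° = 168.3°, so θ = 5.837° or 84.16°.
The smaller angle is 5.837°.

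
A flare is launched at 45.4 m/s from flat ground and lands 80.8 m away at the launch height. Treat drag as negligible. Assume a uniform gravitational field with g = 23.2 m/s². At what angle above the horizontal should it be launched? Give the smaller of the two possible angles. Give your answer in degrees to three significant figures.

32.7°

From R = (v₀²/g) sin 2θ: sin 2θ = 23.2 × 80.8 / 2061.2 = 0.9095.
2θ = 65.43° or 180° − 65.43° = 114.6°, so θ = 32.72° or 57.28°.
The smaller angle is 32.72°.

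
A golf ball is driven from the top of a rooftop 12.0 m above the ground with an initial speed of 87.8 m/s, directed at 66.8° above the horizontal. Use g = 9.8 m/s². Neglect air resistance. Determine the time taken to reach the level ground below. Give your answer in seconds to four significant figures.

Components: vₓ = 87.80 cos 66.8° = 34.59 m/s, v_y0 = 87.80 sin 66.8° = 80.70 m/s.
Vertical motion (up positive, ground at y = 0): 4.900 t² − (80.70) t − 12.0 = 0, so t = (80.70 + √(80.70² + 2·9.80·12.0)) / 9.80 = (80.70 + 82.14) / 9.80 = 16.62 s.

16.62 s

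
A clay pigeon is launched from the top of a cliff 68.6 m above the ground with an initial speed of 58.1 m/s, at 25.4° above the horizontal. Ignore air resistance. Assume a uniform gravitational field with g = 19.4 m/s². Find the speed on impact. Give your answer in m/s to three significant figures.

Horizontal component vₓ = 58.10 cos 25.4° = 52.48 m/s; vertical v_y0 = 58.10 sin 25.4° = 24.92 m/s.
The projectile lands when y = 68.6 + (24.92) t − ½·19.4·t² = 0. Positive root: t = (24.92 + √(24.92² + 2·19.4·68.6)) / 19.4 = (24.92 + 57.30) / 19.4 = 4.238 s.
Vertical velocity at impact: v_y = v_y0 − g t = 24.92 − 19.4 × 4.238 = −57.30 m/s.
Speed: |v| = √(vₓ² + v_y²) = √(52.48² + 57.30²) = 77.70 m/s.

77.7 m/s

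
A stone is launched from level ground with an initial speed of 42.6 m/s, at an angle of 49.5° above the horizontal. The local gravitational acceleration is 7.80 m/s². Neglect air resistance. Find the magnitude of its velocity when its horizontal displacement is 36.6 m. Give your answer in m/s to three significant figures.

35.4 m/s

Resolve: vₓ = 42.60 cos 49.5° = 27.67 m/s and v_y0 = 42.60 sin 49.5° = 32.39 m/s.
At x = 36.6 m, t = x/vₓ = 36.6/27.67 = 1.323 s.
Vertical velocity there: v_y = v_y0 − g t = 32.39 − 7.80 × 1.323 = 22.07 m/s.
Speed: √(vₓ² + v_y²) = √(27.67² + 22.07²) = 35.39 m/s.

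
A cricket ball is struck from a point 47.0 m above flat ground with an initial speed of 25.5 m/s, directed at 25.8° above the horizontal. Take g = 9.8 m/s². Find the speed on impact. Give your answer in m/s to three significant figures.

Horizontal component vₓ = 25.50 cos 25.8° = 22.96 m/s; vertical v_y0 = 25.50 sin 25.8° = 11.10 m/s.
Vertical motion (up positive, ground at y = 0): 4.900 t² − (11.10) t − 47.0 = 0, so t = (11.10 + √(11.10² + 2·9.80·47.0)) / 9.80 = (11.10 + 32.32) / 9.80 = 4.430 s.
Vertical velocity at impact: v_y = v_y0 − g t = 11.10 − 9.80 × 4.430 = −32.32 m/s.
Speed: |v| = √(vₓ² + v_y²) = √(22.96² + 32.32²) = 39.64 m/s.

39.6 m/s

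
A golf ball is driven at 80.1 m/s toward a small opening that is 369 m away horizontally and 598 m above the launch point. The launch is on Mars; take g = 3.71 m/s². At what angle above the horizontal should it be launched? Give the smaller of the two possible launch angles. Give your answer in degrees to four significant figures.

66.35°

Trajectory: y = x tanθ − g x² (1 + tan²θ)/(2v₀²). With x = 369, y = 598, v₀ = 80.1, g = 3.71:
39.37 tan²θ − 369 tanθ + (637.4) = 0.
tanθ = [369 ± √(369² − 4 × 39.37 × (637.4))] / (2 × 39.37) = (369 ± 189.2) / 78.73, giving tanθ = 2.284 or 7.090.
θ = 66.35° or 81.97°; the smaller is 66.35°.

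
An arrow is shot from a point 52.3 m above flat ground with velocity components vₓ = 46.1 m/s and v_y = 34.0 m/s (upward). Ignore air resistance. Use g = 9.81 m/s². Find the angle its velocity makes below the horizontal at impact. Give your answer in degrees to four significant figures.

45.38°

With up positive and y = 0 at the ground: y(t) = 52.3 + (34.00) t − 4.905 t². Setting y = 0 and taking the positive root: t = [34.00 + √(34.00² + 2·9.81·52.3)] / 9.81 = (34.00 + 46.71) / 9.81 = 8.228 s.
At impact: v_y = v_y0 − g t = −46.71 m/s; vₓ = 46.10 m/s.
Angle below horizontal: arctan(|v_y|/vₓ) = arctan(46.71/46.10) = 45.38°.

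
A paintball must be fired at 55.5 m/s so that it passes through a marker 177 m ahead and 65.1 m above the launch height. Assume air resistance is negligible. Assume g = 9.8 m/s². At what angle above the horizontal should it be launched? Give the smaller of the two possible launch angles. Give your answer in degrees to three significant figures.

40.5°

Trajectory: y = x tanθ − g x² (1 + tan²θ)/(2v₀²). With x = 177, y = 65.1, v₀ = 55.5, g = 9.80:
49.84 tan²θ − 177 tanθ + (114.9) = 0.
tanθ = [177 ± √(177² − 4 × 49.84 × (114.9))] / (2 × 49.84) = (177 ± 91.74) / 99.68, giving tanθ = 0.8554 or 2.696.
θ = 40.54° or 69.65°; the smaller is 40.54°.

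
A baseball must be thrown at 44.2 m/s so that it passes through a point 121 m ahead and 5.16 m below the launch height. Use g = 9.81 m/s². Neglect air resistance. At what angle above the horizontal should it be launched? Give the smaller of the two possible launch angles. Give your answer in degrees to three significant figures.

Trajectory: y = x tanθ − g x² (1 + tan²θ)/(2v₀²). With x = 121, y = −5.16, v₀ = 44.2, g = 9.81:
36.76 tan²θ − 121 tanθ + (31.60) = 0.
tanθ = [121 ± √(121² − 4 × 36.76 × (31.60))] / (2 × 36.76) = (121 ± 99.97) / 73.52, giving tanθ = 0.2860 or 3.006.
θ = 15.96° or 71.60°; the smaller is 15.96°.

16.0°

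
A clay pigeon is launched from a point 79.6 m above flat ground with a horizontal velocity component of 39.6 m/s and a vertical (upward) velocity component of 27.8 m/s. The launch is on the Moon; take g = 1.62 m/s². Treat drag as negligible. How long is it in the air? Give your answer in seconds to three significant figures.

Vertical motion (up positive, ground at y = 0): 0.8100 t² − (27.80) t − 79.6 = 0, so t = (27.80 + √(27.80² + 2·1.62·79.6)) / 1.62 = (27.80 + 32.11) / 1.62 = 36.98 s.

37.0 s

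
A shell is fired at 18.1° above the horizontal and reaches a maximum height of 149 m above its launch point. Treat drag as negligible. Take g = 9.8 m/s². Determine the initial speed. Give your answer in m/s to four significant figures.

173.9 m/s

At the peak v_y = 0, so v_y0 = √(2gH) = √(2 × 9.80 × 149) = 54.04 m/s.
v_y0 = v₀ sin θ ⇒ v₀ = 54.04 / sin 18.1° = 173.9 m/s.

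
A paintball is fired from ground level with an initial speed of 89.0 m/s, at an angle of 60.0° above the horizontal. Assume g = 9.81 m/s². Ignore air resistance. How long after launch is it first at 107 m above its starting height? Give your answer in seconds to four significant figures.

1.539 s

Resolve: vₓ = 89.00 cos 60.0° = 44.50 m/s and v_y0 = 89.00 sin 60.0° = 77.08 m/s.
Height y(t) = 77.08 t − 4.905 t² = 107 gives 4.905 t² − 77.08 t + 107 = 0.
t = [77.08 ± √(77.08² − 2·9.81·107)] / 9.81 = (77.08 ± 61.98) / 9.81, so t = 1.539 s or t = 14.17 s.
The first (ascending) time is 1.539 s.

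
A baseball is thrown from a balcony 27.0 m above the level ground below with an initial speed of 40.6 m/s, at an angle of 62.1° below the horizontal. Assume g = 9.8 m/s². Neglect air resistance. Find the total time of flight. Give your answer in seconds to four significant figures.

Horizontal component vₓ = 40.60 cos 62.1° = 19.00 m/s; vertical v_y0 = −35.88 m/s (downward).
Vertical motion (up positive, ground at y = 0): 4.900 t² − (−35.88) t − 27.0 = 0, so t = (−35.88 + √(35.88² + 2·9.80·27.0)) / 9.80 = (−35.88 + 42.62) / 9.80 = 0.6879 s.

0.6879 s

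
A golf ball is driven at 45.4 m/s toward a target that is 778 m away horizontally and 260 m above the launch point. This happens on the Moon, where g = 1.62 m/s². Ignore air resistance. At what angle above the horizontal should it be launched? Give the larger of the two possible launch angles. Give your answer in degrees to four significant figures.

67.36°

Trajectory: y = x tanθ − g x² (1 + tan²θ)/(2v₀²). With x = 778, y = 260, v₀ = 45.4, g = 1.62:
237.9 tan²θ − 778 tanθ + (497.9) = 0.
tanθ = [778 ± √(778² − 4 × 237.9 × (497.9))] / (2 × 237.9) = (778 ± 362.7) / 475.7, giving tanθ = 0.8729 or 2.398.
θ = 41.12° or 67.36°; the larger is 67.36°.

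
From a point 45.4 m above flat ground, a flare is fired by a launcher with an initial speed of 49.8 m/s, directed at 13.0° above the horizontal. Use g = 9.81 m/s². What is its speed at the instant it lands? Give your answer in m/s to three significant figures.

Horizontal component vₓ = 49.80 cos 13.0° = 48.52 m/s; vertical v_y0 = 49.80 sin 13.0° = 11.20 m/s.
The projectile lands when y = 45.4 + (11.20) t − ½·9.81·t² = 0. Positive root: t = (11.20 + √(11.20² + 2·9.81·45.4)) / 9.81 = (11.20 + 31.88) / 9.81 = 4.392 s.
Vertical velocity at impact: v_y = v_y0 − g t = 11.20 − 9.81 × 4.392 = −31.88 m/s.
Speed: |v| = √(vₓ² + v_y²) = √(48.52² + 31.88²) = 58.06 m/s.

58.1 m/s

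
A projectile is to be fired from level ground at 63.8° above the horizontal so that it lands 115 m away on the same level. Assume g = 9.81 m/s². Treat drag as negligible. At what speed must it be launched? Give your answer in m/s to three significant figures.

37.7 m/s

On level ground R = v₀² sin 2θ / g ⇒ v₀ = √(gR / sin 2θ).
v₀ = √(9.81 × 115 / sin 127.6°) = √(1128 / 0.7923) = √1423.9 = 37.73 m/s.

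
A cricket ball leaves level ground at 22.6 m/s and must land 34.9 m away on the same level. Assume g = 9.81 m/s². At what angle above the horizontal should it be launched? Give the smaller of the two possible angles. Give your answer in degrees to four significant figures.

Level-ground range R = v₀² sin(2θ)/g ⇒ sin(2θ) = gR/v₀² = 9.81 × 34.9 / 22.6² = 0.6703.
2θ = 42.09° or 180° − 42.09° = 137.9°, so θ = 21.05° or 68.95°.
The smaller angle is 21.05°.

21.05°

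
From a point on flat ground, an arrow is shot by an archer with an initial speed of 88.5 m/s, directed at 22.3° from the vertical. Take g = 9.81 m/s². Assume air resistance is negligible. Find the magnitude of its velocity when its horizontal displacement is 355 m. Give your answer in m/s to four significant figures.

40.05 m/s

Horizontal component vₓ = 88.50 sin 22.3° = 33.58 m/s; vertical v_y0 = 88.50 cos 22.3° = 81.88 m/s.
Time to reach x = 355 m: t = x/vₓ = 355/33.58 = 10.57 s.
Vertical velocity there: v_y = v_y0 − g t = 81.88 − 9.81 × 10.57 = −21.82 m/s.
Speed: √(vₓ² + v_y²) = √(33.58² + 21.82²) = 40.05 m/s.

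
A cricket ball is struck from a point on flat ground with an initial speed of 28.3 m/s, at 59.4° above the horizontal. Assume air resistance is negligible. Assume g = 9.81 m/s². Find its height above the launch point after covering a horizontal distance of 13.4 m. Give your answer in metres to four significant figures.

Components: vₓ = 28.30 cos 59.4° = 14.41 m/s, v_y0 = 28.30 sin 59.4° = 24.36 m/s.
Time to reach x = 13.4 m: t = x/vₓ = 13.4/14.41 = 0.9302 s.
Height: y = v_y0 t − ½ g t² = 24.36 × 0.9302 − 4.905 × 0.9302² = 22.66 − 4.244 = 18.41 m.

18.41 m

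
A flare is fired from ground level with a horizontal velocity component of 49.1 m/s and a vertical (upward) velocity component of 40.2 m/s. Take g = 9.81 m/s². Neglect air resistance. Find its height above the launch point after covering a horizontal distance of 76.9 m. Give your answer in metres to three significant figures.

50.9 m

Time to reach x = 76.9 m: t = x/vₓ = 76.9/49.10 = 1.566 s.
Height: y = v_y0 t − ½ g t² = 40.20 × 1.566 − 4.905 × 1.566² = 62.96 − 12.03 = 50.93 m.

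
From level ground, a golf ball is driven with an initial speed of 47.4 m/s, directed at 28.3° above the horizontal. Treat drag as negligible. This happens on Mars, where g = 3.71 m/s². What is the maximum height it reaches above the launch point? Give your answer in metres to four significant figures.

Resolve: vₓ = 47.40 cos 28.3° = 41.73 m/s and v_y0 = 47.40 sin 28.3° = 22.47 m/s.
Maximum height: H = v_y0² / (2g) = 22.47² / (2 × 3.71) = 68.06 m.

68.06 m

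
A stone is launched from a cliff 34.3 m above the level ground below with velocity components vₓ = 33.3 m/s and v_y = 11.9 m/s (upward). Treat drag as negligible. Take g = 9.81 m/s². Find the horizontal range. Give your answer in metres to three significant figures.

The projectile lands when y = 34.3 + (11.90) t − ½·9.81·t² = 0. Positive root: t = (11.90 + √(11.90² + 2·9.81·34.3)) / 9.81 = (11.90 + 28.54) / 9.81 = 4.122 s.
Horizontal distance: R = vₓ t = 33.30 × 4.122 = 137.3 m.

137 m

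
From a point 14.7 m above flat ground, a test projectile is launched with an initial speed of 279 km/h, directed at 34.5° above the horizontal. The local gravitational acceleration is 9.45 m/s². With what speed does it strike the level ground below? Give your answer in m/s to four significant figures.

Convert: 279 km/h = 279/3.6 = 77.50 m/s.
Resolve: vₓ = 77.50 cos 34.5° = 63.87 m/s and v_y0 = 77.50 sin 34.5° = 43.90 m/s.
With up positive and y = 0 at the ground: y(t) = 14.7 + (43.90) t − 4.725 t². Setting y = 0 and taking the positive root: t = [43.90 + √(43.90² + 2·9.45·14.7)] / 9.45 = (43.90 + 46.95) / 9.45 = 9.614 s.
Vertical velocity at impact: v_y = v_y0 − g t = 43.90 − 9.45 × 9.614 = −46.95 m/s.
Speed: |v| = √(vₓ² + v_y²) = √(63.87² + 46.95²) = 79.27 m/s.

79.27 m/s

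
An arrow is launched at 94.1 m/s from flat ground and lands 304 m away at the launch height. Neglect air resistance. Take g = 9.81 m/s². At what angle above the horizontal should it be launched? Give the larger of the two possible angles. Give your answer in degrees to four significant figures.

80.16°

R = v₀² sin 2θ / g gives sin 2θ = gR/v₀² = 9.81·304/94.1² = 0.3368.
2θ = 19.68° or 180° − 19.68° = 160.3°, so θ = 9.841° or 80.16°.
The larger angle is 80.16°.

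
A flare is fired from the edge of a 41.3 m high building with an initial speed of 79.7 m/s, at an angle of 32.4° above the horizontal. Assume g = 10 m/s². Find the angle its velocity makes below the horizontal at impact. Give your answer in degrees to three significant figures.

Components: vₓ = 79.70 cos 32.4° = 67.29 m/s, v_y0 = 79.70 sin 32.4° = 42.71 m/s.
With up positive and y = 0 at the ground: y(t) = 41.3 + (42.71) t − 5.000 t². Setting y = 0 and taking the positive root: t = [42.71 + √(42.71² + 2·10.0·41.3)] / 10.0 = (42.71 + 51.48) / 10.0 = 9.418 s.
At impact: v_y = v_y0 − g t = −51.48 m/s; vₓ = 67.29 m/s.
Angle below horizontal: arctan(|v_y|/vₓ) = arctan(51.48/67.29) = 37.41°.

37.4°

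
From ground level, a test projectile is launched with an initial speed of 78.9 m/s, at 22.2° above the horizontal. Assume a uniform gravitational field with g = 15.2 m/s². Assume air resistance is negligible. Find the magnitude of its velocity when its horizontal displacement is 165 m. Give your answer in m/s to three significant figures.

73.2 m/s

Components: vₓ = 78.90 cos 22.2° = 73.05 m/s, v_y0 = 78.90 sin 22.2° = 29.81 m/s.
x = vₓ t ⇒ t = 165/73.05 = 2.259 s.
Vertical velocity there: v_y = v_y0 − g t = 29.81 − 15.2 × 2.259 = −4.520 m/s.
Speed: √(vₓ² + v_y²) = √(73.05² + 4.520²) = 73.19 m/s.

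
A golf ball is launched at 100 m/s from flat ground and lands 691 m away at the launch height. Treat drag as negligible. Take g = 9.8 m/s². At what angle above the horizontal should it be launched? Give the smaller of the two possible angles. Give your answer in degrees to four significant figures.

From R = (v₀²/g) sin 2θ: sin 2θ = 9.80 × 691 / 10000 = 0.6772.
2θ = 42.62° or 180° − 42.62° = 137.4°, so θ = 21.31° or 68.69°.
The smaller angle is 21.31°.

21.31°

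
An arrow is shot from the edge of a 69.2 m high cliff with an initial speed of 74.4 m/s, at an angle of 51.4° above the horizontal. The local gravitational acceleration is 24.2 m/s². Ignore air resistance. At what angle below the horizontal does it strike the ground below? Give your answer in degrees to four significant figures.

60.50°

vₓ = 74.40 cos 51.4° = 46.42 m/s; v_y0 = 74.40 sin 51.4° = 58.15 m/s.
With up positive and y = 0 at the ground: y(t) = 69.2 + (58.15) t − 12.10 t². Setting y = 0 and taking the positive root: t = [58.15 + √(58.15² + 2·24.2·69.2)] / 24.2 = (58.15 + 82.04) / 24.2 = 5.793 s.
At impact: v_y = v_y0 − g t = −82.04 m/s; vₓ = 46.42 m/s.
Angle below horizontal: arctan(|v_y|/vₓ) = arctan(82.04/46.42) = 60.50°.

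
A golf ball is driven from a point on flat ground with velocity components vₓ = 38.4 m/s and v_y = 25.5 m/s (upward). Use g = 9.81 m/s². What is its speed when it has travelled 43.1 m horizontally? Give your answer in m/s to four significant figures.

At x = 43.1 m, t = x/vₓ = 43.1/38.40 = 1.122 s.
Vertical velocity there: v_y = v_y0 − g t = 25.50 − 9.81 × 1.122 = 14.49 m/s.
Speed: √(vₓ² + v_y²) = √(38.40² + 14.49²) = 41.04 m/s.

41.04 m/s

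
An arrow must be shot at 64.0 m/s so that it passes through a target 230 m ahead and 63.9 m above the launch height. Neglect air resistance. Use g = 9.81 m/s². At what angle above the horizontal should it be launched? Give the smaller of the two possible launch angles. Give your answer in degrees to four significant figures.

Trajectory: y = x tanθ − g x² (1 + tan²θ)/(2v₀²). With x = 230, y = 63.9, v₀ = 64.0, g = 9.81:
63.35 tan²θ − 230 tanθ + (127.2) = 0.
tanθ = [230 ± √(230² − 4 × 63.35 × (127.2))] / (2 × 63.35) = (230 ± 143.7) / 126.7, giving tanθ = 0.6810 or 2.950.
θ = 34.25° or 71.27°; the smaller is 34.25°.

34.25°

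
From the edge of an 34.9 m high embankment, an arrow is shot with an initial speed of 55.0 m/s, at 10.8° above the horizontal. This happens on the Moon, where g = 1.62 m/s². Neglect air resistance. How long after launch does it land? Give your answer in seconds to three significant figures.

Resolve: vₓ = 55.00 cos 10.8° = 54.03 m/s and v_y0 = 55.00 sin 10.8° = 10.31 m/s.
Vertical motion (up positive, ground at y = 0): 0.8100 t² − (10.31) t − 34.9 = 0, so t = (10.31 + √(10.31² + 2·1.62·34.9)) / 1.62 = (10.31 + 14.81) / 1.62 = 15.50 s.

15.5 s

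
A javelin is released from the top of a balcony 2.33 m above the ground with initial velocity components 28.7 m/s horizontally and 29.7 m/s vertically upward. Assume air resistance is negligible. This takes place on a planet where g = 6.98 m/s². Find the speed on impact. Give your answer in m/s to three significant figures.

Vertical motion (up positive, ground at y = 0): 3.490 t² − (29.70) t − 2.33 = 0, so t = (29.70 + √(29.70² + 2·6.98·2.33)) / 6.98 = (29.70 + 30.24) / 6.98 = 8.588 s.
Vertical velocity at impact: v_y = v_y0 − g t = 29.70 − 6.98 × 8.588 = −30.24 m/s.
Speed: |v| = √(vₓ² + v_y²) = √(28.70² + 30.24²) = 41.69 m/s.

41.7 m/s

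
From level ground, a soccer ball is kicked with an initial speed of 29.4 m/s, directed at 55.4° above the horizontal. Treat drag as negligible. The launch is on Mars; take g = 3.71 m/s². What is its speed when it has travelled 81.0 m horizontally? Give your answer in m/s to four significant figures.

17.81 m/s

Components: vₓ = 29.40 cos 55.4° = 16.69 m/s, v_y0 = 29.40 sin 55.4° = 24.20 m/s.
At x = 81.0 m, t = x/vₓ = 81.0/16.69 = 4.852 s.
Vertical velocity there: v_y = v_y0 − g t = 24.20 − 3.71 × 4.852 = 6.200 m/s.
Speed: √(vₓ² + v_y²) = √(16.69² + 6.200²) = 17.81 m/s.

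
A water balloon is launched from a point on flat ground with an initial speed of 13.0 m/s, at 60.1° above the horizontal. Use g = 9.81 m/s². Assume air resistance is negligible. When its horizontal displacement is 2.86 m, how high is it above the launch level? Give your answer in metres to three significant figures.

4.02 m

Components: vₓ = 13.00 cos 60.1° = 6.480 m/s, v_y0 = 13.00 sin 60.1° = 11.27 m/s.
At x = 2.86 m, t = x/vₓ = 2.86/6.480 = 0.4413 s.
Height: y = v_y0 t − ½ g t² = 11.27 × 0.4413 − 4.905 × 0.4413² = 4.974 − 0.9554 = 4.018 m.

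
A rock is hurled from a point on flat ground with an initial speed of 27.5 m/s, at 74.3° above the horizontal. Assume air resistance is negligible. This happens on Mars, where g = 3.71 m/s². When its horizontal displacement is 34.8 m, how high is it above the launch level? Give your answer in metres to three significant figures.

83.2 m

Horizontal component vₓ = 27.50 cos 74.3° = 7.442 m/s; vertical v_y0 = 27.50 sin 74.3° = 26.47 m/s.
At x = 34.8 m, t = x/vₓ = 34.8/7.442 = 4.676 s.
Height: y = v_y0 t − ½ g t² = 26.47 × 4.676 − 1.855 × 4.676² = 123.8 − 40.57 = 83.24 m.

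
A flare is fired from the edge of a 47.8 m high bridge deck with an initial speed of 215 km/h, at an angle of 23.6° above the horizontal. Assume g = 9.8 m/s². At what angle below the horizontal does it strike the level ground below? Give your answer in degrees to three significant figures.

35.4°

Convert: 215 km/h = 215/3.6 = 59.72 m/s.
Horizontal component vₓ = 59.72 cos 23.6° = 54.73 m/s; vertical v_y0 = 59.72 sin 23.6° = 23.91 m/s.
The projectile lands when y = 47.8 + (23.91) t − ½·9.80·t² = 0. Positive root: t = (23.91 + √(23.91² + 2·9.80·47.8)) / 9.80 = (23.91 + 38.84) / 9.80 = 6.403 s.
At impact: v_y = v_y0 − g t = −38.84 m/s; vₓ = 54.73 m/s.
Angle below horizontal: arctan(|v_y|/vₓ) = arctan(38.84/54.73) = 35.36°.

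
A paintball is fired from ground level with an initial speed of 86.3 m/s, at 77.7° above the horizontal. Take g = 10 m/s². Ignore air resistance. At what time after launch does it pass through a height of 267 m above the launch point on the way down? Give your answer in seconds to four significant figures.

12.64 s

Horizontal component vₓ = 86.30 cos 77.7° = 18.38 m/s; vertical v_y0 = 86.30 sin 77.7° = 84.32 m/s.
Height y(t) = 84.32 t − 5.000 t² = 267 gives 5.000 t² − 84.32 t + 267 = 0.
Quadratic formula: t = (84.32 ± √1769.7) / 10.0 = (84.32 ± 42.07) / 10.0 → t = 4.225 s or 12.64 s.
The descending-branch root is 12.64 s.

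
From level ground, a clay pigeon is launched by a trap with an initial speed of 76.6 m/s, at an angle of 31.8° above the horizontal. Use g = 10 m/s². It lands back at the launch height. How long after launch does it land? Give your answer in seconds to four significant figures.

8.073 s

Components: vₓ = 76.60 cos 31.8° = 65.10 m/s, v_y0 = 76.60 sin 31.8° = 40.36 m/s.
It returns to y = 0 when t = 2 v_y0 / g = 2(40.36)/10.0 = 8.073 s.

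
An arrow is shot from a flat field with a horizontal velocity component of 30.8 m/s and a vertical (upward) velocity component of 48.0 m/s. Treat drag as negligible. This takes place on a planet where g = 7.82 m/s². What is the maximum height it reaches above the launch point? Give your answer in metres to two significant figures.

150 m

At the apex v_y = 0, so H = v_y0²/(2g) = 48.00²/15.64 = 147.3 m.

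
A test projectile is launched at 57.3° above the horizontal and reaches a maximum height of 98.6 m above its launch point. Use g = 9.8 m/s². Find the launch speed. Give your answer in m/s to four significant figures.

52.24 m/s

At the peak v_y = 0, so v_y0 = √(2gH) = √(2 × 9.80 × 98.6) = 43.96 m/s.
v_y0 = v₀ sin θ ⇒ v₀ = 43.96 / sin 57.3° = 52.24 m/s.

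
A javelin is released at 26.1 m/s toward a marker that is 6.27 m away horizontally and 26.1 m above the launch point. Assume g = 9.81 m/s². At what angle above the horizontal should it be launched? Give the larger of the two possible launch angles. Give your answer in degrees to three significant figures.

86.5°

Trajectory: y = x tanθ − g x² (1 + tan²θ)/(2v₀²). With x = 6.27, y = 26.1, v₀ = 26.1, g = 9.81:
0.2831 tan²θ − 6.27 tanθ + (26.38) = 0.
tanθ = [6.27 ± √(6.27² − 4 × 0.2831 × (26.38))] / (2 × 0.2831) = (6.27 ± 3.072) / 0.5661, giving tanθ = 5.648 or 16.50.
θ = 79.96° or 86.53°; the larger is 86.53°.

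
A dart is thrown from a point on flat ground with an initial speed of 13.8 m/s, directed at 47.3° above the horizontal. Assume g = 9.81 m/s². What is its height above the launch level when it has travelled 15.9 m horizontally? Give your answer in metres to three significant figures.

3.07 m

vₓ = 13.80 cos 47.3° = 9.359 m/s; v_y0 = 13.80 sin 47.3° = 10.14 m/s.
x = vₓ t ⇒ t = 15.9/9.359 = 1.699 s.
Height: y = v_y0 t − ½ g t² = 10.14 × 1.699 − 4.905 × 1.699² = 17.23 − 14.16 = 3.072 m.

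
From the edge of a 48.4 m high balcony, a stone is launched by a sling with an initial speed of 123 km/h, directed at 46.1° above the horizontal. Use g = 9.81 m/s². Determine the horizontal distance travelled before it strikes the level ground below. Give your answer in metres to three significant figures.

155 m

Convert: 123 km/h = 123/3.6 = 34.17 m/s.
Components: vₓ = 34.17 cos 46.1° = 23.69 m/s, v_y0 = 34.17 sin 46.1° = 24.62 m/s.
Vertical motion (up positive, ground at y = 0): 4.905 t² − (24.62) t − 48.4 = 0, so t = (24.62 + √(24.62² + 2·9.81·48.4)) / 9.81 = (24.62 + 39.44) / 9.81 = 6.530 s.
Horizontal distance: R = vₓ t = 23.69 × 6.530 = 154.7 m.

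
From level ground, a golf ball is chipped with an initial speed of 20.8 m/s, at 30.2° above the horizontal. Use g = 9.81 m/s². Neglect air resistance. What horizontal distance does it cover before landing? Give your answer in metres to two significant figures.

Components: vₓ = 20.80 cos 30.2° = 17.98 m/s, v_y0 = 20.80 sin 30.2° = 10.46 m/s.
Time aloft: T = 2 v_y0 / g = 2 × 10.46 / 9.81 = 2.133 s.
Range: R = vₓ T = 17.98 × 2.133 = 38.35 m.

38 m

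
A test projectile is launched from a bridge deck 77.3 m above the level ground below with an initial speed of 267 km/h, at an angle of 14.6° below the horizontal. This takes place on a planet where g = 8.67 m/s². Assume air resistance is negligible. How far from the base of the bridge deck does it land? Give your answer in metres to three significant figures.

186 m

Convert: 267 km/h = 267/3.6 = 74.17 m/s.
Components: vₓ = 74.17 cos 14.6° = 71.77 m/s, v_y0 = −18.70 m/s (downward).
Vertical motion (up positive, ground at y = 0): 4.335 t² − (−18.70) t − 77.3 = 0, so t = (−18.70 + √(18.70² + 2·8.67·77.3)) / 8.67 = (−18.70 + 41.11) / 8.67 = 2.585 s.
Horizontal distance: R = vₓ t = 71.77 × 2.585 = 185.5 m.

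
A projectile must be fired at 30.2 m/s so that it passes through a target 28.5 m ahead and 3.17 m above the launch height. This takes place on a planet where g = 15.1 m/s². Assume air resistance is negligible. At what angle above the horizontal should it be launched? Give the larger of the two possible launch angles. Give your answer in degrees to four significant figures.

75.47°

Trajectory: y = x tanθ − g x² (1 + tan²θ)/(2v₀²). With x = 28.5, y = 3.17, v₀ = 30.2, g = 15.1:
6.724 tan²θ − 28.5 tanθ + (9.894) = 0.
tanθ = [28.5 ± √(28.5² − 4 × 6.724 × (9.894))] / (2 × 6.724) = (28.5 ± 23.37) / 13.45, giving tanθ = 0.3815 or 3.857.
θ = 20.88° or 75.47°; the larger is 75.47°.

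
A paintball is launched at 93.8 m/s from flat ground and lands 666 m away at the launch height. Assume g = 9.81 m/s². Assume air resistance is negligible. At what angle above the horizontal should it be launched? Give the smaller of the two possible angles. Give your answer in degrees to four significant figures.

From R = (v₀²/g) sin 2θ: sin 2θ = 9.81 × 666 / 8798.4 = 0.7426.
2θ = 47.95° or 180° − 47.95° = 132.0°, so θ = 23.98° or 66.02°.
The smaller angle is 23.98°.

23.98°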